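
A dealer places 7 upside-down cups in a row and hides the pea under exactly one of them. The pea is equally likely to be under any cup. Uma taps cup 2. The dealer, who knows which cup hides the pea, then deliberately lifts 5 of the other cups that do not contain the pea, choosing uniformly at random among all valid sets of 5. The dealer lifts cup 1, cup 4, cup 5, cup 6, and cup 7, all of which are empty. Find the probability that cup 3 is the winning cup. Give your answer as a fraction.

6/7

Apply Bayes' rule, conditioning on where the pea actually is.
If it is under any of cups 1, 4, 5, 6, and 7 (prior 1/7 each): that cup was opened and seen not to hold the prize — ruled out; weight (1/7)·0 = 0 each.
If it is under cup 2 (prior 1/7): the dealer has 6 equally likely choices, so probability 1/6; weight (1/7)·(1/6) = 1/42.
If it is under cup 3 (prior 1/7): the dealer has no choice, probability 1; weight (1/7)·1 = 1/7.
The weights sum to 1/6.
So P(the pea under cup 3 | the dealer opened cup 1, cup 4, cup 5, cup 6, and cup 7) = (1/7) / (1/6) = 6/7.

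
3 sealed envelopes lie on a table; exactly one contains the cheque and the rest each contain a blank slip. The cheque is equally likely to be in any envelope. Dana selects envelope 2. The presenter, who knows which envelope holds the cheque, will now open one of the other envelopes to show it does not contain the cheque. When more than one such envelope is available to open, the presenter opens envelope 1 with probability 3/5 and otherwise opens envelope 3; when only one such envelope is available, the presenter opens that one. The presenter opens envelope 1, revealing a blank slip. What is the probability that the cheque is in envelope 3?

Consider each possible location of the cheque in turn.
If it is in envelope 1 (prior 1/3): the presenter opened envelope 1, so this case is ruled out; weight (1/3)·0 = 0.
If it is in envelope 2 (prior 1/3): envelope 1 is available, opened with probability 3/5; weight (1/3)·(3/5) = 1/5.
If it is in envelope 3 (prior 1/3): only envelope 1 is available, probability 1; weight (1/3)·1 = 1/3.
The weights sum to 8/15.
So P(the cheque in envelope 3 | the presenter opened envelope 1) = (1/3) / (8/15) = 5/8.

5/8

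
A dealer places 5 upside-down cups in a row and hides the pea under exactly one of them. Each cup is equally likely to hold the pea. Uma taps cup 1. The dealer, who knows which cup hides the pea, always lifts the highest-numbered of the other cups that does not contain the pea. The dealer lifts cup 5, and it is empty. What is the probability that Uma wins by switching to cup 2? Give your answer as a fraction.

Condition on the true location of the pea.
If it is under any of cups 1, 2, 3, and 4 (prior 1/5 each): cup 5 is the highest-numbered option available, probability 1; weight (1/5)·1 = 1/5 each.
If it is under cup 5 (prior 1/5): the dealer opened cup 5, so this case is ruled out; weight (1/5)·0 = 0.
The weights sum to 4/5.
So P(the pea under cup 2 | the dealer opened cup 5) = (1/5) / (4/5) = 1/4.

1/4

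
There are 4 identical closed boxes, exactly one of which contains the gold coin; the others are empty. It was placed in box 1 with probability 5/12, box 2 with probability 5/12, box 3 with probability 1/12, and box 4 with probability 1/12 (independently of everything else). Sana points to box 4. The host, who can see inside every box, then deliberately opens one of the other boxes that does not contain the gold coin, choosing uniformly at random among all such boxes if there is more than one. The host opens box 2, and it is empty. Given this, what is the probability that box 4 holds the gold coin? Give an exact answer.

Condition on the true location of the gold coin.
If it is in box 1 (prior 5/12): the host has 2 equally likely choices, so probability 1/2; weight (5/12)·(1/2) = 5/24.
If it is in box 2 (prior 5/12): the host opened box 2, so this case is ruled out; weight (5/12)·0 = 0.
If it is in box 3 (prior 1/12): the host has 2 equally likely choices, so probability 1/2; weight (1/12)·(1/2) = 1/24.
If it is in box 4 (prior 1/12): the host has 3 equally likely choices, so probability 1/3; weight (1/12)·(1/3) = 1/36.
The weights sum to 5/18.
So P(the gold coin in box 4 | the host opened box 2) = (1/36) / (5/18) = 1/10.

1/10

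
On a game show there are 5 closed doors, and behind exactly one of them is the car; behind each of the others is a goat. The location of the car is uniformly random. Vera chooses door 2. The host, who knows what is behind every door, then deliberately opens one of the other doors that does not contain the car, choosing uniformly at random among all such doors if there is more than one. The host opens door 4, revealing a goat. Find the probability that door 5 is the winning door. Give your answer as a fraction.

4/15

Condition on the true location of the car.
If it is behind any of doors 1, 3, and 5 (prior 1/5 each): the host has 3 equally likely choices, so probability 1/3; weight (1/5)·(1/3) = 1/15 each.
If it is behind door 2 (prior 1/5): the host has 4 equally likely choices, so probability 1/4; weight (1/5)·(1/4) = 1/20.
If it is behind door 4 (prior 1/5): the host opened door 4, so this case is ruled out; weight (1/5)·0 = 0.
The weights sum to 1/4.
So P(the car behind door 5 | the host opened door 4) = (1/15) / (1/4) = 4/15.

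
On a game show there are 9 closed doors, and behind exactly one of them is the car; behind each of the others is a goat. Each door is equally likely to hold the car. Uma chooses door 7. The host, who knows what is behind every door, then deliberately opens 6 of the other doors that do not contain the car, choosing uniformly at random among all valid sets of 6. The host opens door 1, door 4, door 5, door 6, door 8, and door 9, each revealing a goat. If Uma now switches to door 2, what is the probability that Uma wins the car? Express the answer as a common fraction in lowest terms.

Consider each possible location of the car in turn.
If it is behind any of doors 1, 4, 5, 6, 8, and 9 (prior 1/9 each): that door was opened and seen not to hold the prize — ruled out; weight (1/9)·0 = 0 each.
If it is behind either of doors 2 and 3 (prior 1/9 each): the host has 7 equally likely choices, so probability 1/7; weight (1/9)·(1/7) = 1/63 each.
If it is behind door 7 (prior 1/9): the host has 28 equally likely choices, so probability 1/28; weight (1/9)·(1/28) = 1/252.
The weights sum to 1/28.
So P(the car behind door 2 | the host opened door 1, door 4, door 5, door 6, door 8, and door 9) = (1/63) / (1/28) = 4/9.

4/9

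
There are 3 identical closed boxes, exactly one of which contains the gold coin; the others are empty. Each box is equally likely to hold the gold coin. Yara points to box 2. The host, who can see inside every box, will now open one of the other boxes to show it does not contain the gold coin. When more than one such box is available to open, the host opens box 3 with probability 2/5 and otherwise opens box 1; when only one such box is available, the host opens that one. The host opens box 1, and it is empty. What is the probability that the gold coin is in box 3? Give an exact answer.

5/8

Consider each possible location of the gold coin in turn.
If it is in box 1 (prior 1/3): the host opened box 1, so this case is ruled out; weight (1/3)·0 = 0.
If it is in box 2 (prior 1/3): box 3 is available but not opened, probability 3/5; weight (1/3)·(3/5) = 1/5.
If it is in box 3 (prior 1/3): only box 1 is available, probability 1; weight (1/3)·1 = 1/3.
The weights sum to 8/15.
So P(the gold coin in box 3 | the host opened box 1) = (1/3) / (8/15) = 5/8.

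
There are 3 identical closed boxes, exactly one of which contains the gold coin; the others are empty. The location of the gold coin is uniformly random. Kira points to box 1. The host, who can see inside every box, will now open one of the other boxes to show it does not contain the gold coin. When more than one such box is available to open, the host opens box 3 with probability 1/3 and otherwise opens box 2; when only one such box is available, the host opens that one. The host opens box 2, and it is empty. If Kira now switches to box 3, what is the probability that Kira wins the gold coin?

Condition on the true location of the gold coin.
If it is in box 1 (prior 1/3): box 3 is available but not opened, probability 2/3; weight (1/3)·(2/3) = 2/9.
If it is in box 2 (prior 1/3): the host opened box 2, so this case is ruled out; weight (1/3)·0 = 0.
If it is in box 3 (prior 1/3): only box 2 is available, probability 1; weight (1/3)·1 = 1/3.
The weights sum to 5/9.
So P(the gold coin in box 3 | the host opened box 2) = (1/3) / (5/9) = 3/5.

3/5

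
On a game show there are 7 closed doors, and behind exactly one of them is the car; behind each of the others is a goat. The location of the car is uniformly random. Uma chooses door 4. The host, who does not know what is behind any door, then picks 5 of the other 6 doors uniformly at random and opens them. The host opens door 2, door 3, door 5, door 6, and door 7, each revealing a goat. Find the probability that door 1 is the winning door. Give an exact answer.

Apply Bayes' rule, conditioning on where the car actually is.
If it is behind either of doors 1 and 4 (prior 1/7 each): the host picks exactly this set with probability 1/6 regardless, and none is the prize; weight (1/7)·(1/6) = 1/42 each.
If it is behind any of doors 2, 3, 5, 6, and 7 (prior 1/7 each): that door was opened and seen not to hold the prize — ruled out; weight (1/7)·0 = 0 each.
The weights sum to 1/21.
So P(the car behind door 1 | the host opened door 2, door 3, door 5, door 6, and door 7) = (1/42) / (1/21) = 1/2.

1/2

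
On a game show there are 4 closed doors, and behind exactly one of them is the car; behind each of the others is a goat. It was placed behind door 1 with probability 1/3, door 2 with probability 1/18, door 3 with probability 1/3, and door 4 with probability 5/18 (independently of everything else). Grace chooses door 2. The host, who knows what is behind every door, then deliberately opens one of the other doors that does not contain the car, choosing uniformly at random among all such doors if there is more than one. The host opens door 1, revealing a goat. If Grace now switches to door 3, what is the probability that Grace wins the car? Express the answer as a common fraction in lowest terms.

Condition on the true location of the car.
If it is behind door 1 (prior 1/3): the host opened door 1, so this case is ruled out; weight (1/3)·0 = 0.
If it is behind door 2 (prior 1/18): the host has 3 equally likely choices, so probability 1/3; weight (1/18)·(1/3) = 1/54.
If it is behind door 3 (prior 1/3): the host has 2 equally likely choices, so probability 1/2; weight (1/3)·(1/2) = 1/6.
If it is behind door 4 (prior 5/18): the host has 2 equally likely choices, so probability 1/2; weight (5/18)·(1/2) = 5/36.
The weights sum to 35/108.
So P(the car behind door 3 | the host opened door 1) = (1/6) / (35/108) = 18/35.

18/35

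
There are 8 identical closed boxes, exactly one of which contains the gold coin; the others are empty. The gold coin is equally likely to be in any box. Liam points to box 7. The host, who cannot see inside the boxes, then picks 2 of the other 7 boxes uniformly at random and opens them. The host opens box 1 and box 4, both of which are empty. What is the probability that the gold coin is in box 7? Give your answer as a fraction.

1/6

Consider each possible location of the gold coin in turn.
If it is in either of boxes 1 and 4 (prior 1/8 each): that box was opened and seen not to hold the prize — ruled out; weight (1/8)·0 = 0 each.
If it is in any of boxes 2, 3, 5, 6, 7, and 8 (prior 1/8 each): the host picks exactly this set with probability 1/21 regardless, and none is the prize; weight (1/8)·(1/21) = 1/168 each.
The weights sum to 1/28.
So P(the gold coin in box 7 | the host opened box 1 and box 4) = (1/168) / (1/28) = 1/6.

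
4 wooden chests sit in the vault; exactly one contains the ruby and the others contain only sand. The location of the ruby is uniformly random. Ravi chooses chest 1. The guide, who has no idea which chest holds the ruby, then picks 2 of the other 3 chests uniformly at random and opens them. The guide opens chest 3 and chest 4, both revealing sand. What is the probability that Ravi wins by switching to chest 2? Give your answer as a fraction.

Consider each possible location of the ruby in turn.
If it is in either of chests 1 and 2 (prior 1/4 each): the guide picks exactly this set with probability 1/3 regardless, and none is the prize; weight (1/4)·(1/3) = 1/12 each.
If it is in either of chests 3 and 4 (prior 1/4 each): that chest was opened and seen not to hold the prize — ruled out; weight (1/4)·0 = 0 each.
The weights sum to 1/6.
So P(the ruby in chest 2 | the guide opened chest 3 and chest 4) = (1/12) / (1/6) = 1/2.

1/2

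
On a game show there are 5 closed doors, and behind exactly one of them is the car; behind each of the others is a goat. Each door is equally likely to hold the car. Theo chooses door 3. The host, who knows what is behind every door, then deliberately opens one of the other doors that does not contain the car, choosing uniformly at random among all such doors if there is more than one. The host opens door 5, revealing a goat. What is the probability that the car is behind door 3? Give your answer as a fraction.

1/5

Condition on the true location of the car.
If it is behind any of doors 1, 2, and 4 (prior 1/5 each): the host has 3 equally likely choices, so probability 1/3; weight (1/5)·(1/3) = 1/15 each.
If it is behind door 3 (prior 1/5): the host has 4 equally likely choices, so probability 1/4; weight (1/5)·(1/4) = 1/20.
If it is behind door 5 (prior 1/5): the host opened door 5, so this case is ruled out; weight (1/5)·0 = 0.
The weights sum to 1/4.
So P(the car behind door 3 | the host opened door 5) = (1/20) / (1/4) = 1/5.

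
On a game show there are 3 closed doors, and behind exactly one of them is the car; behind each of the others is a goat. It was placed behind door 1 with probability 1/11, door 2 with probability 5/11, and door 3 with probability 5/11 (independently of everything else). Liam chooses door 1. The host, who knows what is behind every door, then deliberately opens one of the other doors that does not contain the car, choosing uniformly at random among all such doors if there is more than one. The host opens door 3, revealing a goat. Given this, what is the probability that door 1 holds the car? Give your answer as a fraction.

Condition on the true location of the car.
If it is behind door 1 (prior 1/11): the host has 2 equally likely choices, so probability 1/2; weight (1/11)·(1/2) = 1/22.
If it is behind door 2 (prior 5/11): the host has no choice, probability 1; weight (5/11)·1 = 5/11.
If it is behind door 3 (prior 5/11): the host opened door 3, so this case is ruled out; weight (5/11)·0 = 0.
The weights sum to 1/2.
So P(the car behind door 1 | the host opened door 3) = (1/22) / (1/2) = 1/11.

1/11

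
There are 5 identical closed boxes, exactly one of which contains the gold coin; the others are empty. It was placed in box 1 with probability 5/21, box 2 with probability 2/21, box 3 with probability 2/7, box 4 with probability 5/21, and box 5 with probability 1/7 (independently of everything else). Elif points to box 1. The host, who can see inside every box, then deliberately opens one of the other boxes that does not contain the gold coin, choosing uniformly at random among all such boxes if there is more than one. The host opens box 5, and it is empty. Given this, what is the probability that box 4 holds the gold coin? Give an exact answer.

20/67

Condition on the true location of the gold coin.
If it is in box 1 (prior 5/21): the host has 4 equally likely choices, so probability 1/4; weight (5/21)·(1/4) = 5/84.
If it is in box 2 (prior 2/21): the host has 3 equally likely choices, so probability 1/3; weight (2/21)·(1/3) = 2/63.
If it is in box 3 (prior 2/7): the host has 3 equally likely choices, so probability 1/3; weight (2/7)·(1/3) = 2/21.
If it is in box 4 (prior 5/21): the host has 3 equally likely choices, so probability 1/3; weight (5/21)·(1/3) = 5/63.
If it is in box 5 (prior 1/7): the host opened box 5, so this case is ruled out; weight (1/7)·0 = 0.
The weights sum to 67/252.
So P(the gold coin in box 4 | the host opened box 5) = (5/63) / (67/252) = 20/67.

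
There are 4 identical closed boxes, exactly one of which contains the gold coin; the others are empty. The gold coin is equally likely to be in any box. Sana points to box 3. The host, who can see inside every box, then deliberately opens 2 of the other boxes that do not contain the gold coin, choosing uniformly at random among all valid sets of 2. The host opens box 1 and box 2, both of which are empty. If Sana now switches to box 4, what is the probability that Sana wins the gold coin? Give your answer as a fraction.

Consider each possible location of the gold coin in turn.
If it is in either of boxes 1 and 2 (prior 1/4 each): that box was opened and seen not to hold the prize — ruled out; weight (1/4)·0 = 0 each.
If it is in box 3 (prior 1/4): the host has 3 equally likely choices, so probability 1/3; weight (1/4)·(1/3) = 1/12.
If it is in box 4 (prior 1/4): the host has no choice, probability 1; weight (1/4)·1 = 1/4.
The weights sum to 1/3.
So P(the gold coin in box 4 | the host opened box 1 and box 2) = (1/4) / (1/3) = 3/4.

3/4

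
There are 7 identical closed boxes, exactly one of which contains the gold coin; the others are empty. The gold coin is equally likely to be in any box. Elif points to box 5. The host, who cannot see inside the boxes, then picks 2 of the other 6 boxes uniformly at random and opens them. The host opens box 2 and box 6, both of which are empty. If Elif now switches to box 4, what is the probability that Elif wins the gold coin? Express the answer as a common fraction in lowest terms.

Consider each possible location of the gold coin in turn.
If it is in any of boxes 1, 3, 4, 5, and 7 (prior 1/7 each): the host picks exactly this set with probability 1/15 regardless, and none is the prize; weight (1/7)·(1/15) = 1/105 each.
If it is in either of boxes 2 and 6 (prior 1/7 each): that box was opened and seen not to hold the prize — ruled out; weight (1/7)·0 = 0 each.
The weights sum to 1/21.
So P(the gold coin in box 4 | the host opened box 2 and box 6) = (1/105) / (1/21) = 1/5.

1/5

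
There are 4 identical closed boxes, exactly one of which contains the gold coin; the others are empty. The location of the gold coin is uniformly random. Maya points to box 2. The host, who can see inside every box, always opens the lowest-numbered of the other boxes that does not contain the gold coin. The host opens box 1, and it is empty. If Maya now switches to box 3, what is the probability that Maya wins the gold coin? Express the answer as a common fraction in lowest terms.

1/3

Consider each possible location of the gold coin in turn.
If it is in box 1 (prior 1/4): the host opened box 1, so this case is ruled out; weight (1/4)·0 = 0.
If it is in any of boxes 2, 3, and 4 (prior 1/4 each): box 1 is the lowest-numbered option available, probability 1; weight (1/4)·1 = 1/4 each.
The weights sum to 3/4.
So P(the gold coin in box 3 | the host opened box 1) = (1/4) / (3/4) = 1/3.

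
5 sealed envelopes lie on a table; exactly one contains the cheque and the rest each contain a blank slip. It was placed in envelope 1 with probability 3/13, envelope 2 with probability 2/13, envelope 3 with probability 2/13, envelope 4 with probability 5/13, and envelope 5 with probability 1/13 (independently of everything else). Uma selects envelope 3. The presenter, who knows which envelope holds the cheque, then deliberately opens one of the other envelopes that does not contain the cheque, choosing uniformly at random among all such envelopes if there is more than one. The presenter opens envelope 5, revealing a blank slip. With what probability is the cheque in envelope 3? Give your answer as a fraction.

Condition on the true location of the cheque.
If it is in envelope 1 (prior 3/13): the presenter has 3 equally likely choices, so probability 1/3; weight (3/13)·(1/3) = 1/13.
If it is in envelope 2 (prior 2/13): the presenter has 3 equally likely choices, so probability 1/3; weight (2/13)·(1/3) = 2/39.
If it is in envelope 3 (prior 2/13): the presenter has 4 equally likely choices, so probability 1/4; weight (2/13)·(1/4) = 1/26.
If it is in envelope 4 (prior 5/13): the presenter has 3 equally likely choices, so probability 1/3; weight (5/13)·(1/3) = 5/39.
If it is in envelope 5 (prior 1/13): the presenter opened envelope 5, so this case is ruled out; weight (1/13)·0 = 0.
The weights sum to 23/78.
So P(the cheque in envelope 3 | the presenter opened envelope 5) = (1/26) / (23/78) = 3/23.

3/23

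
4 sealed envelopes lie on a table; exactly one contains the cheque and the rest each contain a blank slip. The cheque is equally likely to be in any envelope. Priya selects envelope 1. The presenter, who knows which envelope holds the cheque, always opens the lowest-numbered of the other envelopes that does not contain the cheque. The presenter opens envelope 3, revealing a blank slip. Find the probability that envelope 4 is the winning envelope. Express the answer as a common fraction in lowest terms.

0

Condition on the true location of the cheque.
If it is in either of envelopes 1 and 4 (prior 1/4 each): the presenter would have opened envelope 2 instead, probability 0; weight (1/4)·0 = 0 each.
If it is in envelope 2 (prior 1/4): envelope 3 is the lowest-numbered option available, probability 1; weight (1/4)·1 = 1/4.
If it is in envelope 3 (prior 1/4): the presenter opened envelope 3, so this case is ruled out; weight (1/4)·0 = 0.
The weights sum to 1/4.
So P(the cheque in envelope 4 | the presenter opened envelope 3) = 0 / (1/4) = 0.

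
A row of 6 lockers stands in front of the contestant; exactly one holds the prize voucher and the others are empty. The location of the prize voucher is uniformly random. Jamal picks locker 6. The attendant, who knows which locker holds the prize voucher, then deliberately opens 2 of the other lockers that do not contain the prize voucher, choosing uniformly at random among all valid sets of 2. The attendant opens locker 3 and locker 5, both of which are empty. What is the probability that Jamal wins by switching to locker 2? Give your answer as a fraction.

Consider each possible location of the prize voucher in turn.
If it is in any of lockers 1, 2, and 4 (prior 1/6 each): the attendant has 6 equally likely choices, so probability 1/6; weight (1/6)·(1/6) = 1/36 each.
If it is in either of lockers 3 and 5 (prior 1/6 each): that locker was opened and seen not to hold the prize — ruled out; weight (1/6)·0 = 0 each.
If it is in locker 6 (prior 1/6): the attendant has 10 equally likely choices, so probability 1/10; weight (1/6)·(1/10) = 1/60.
The weights sum to 1/10.
So P(the prize voucher in locker 2 | the attendant opened locker 3 and locker 5) = (1/36) / (1/10) = 5/18.

5/18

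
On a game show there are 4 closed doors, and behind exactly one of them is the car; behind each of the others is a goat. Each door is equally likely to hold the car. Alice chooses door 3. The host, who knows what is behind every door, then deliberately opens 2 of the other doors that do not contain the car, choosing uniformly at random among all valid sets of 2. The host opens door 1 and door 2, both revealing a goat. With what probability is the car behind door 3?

Consider each possible location of the car in turn.
If it is behind either of doors 1 and 2 (prior 1/4 each): that door was opened and seen not to hold the prize — ruled out; weight (1/4)·0 = 0 each.
If it is behind door 3 (prior 1/4): the host has 3 equally likely choices, so probability 1/3; weight (1/4)·(1/3) = 1/12.
If it is behind door 4 (prior 1/4): the host has no choice, probability 1; weight (1/4)·1 = 1/4.
The weights sum to 1/3.
So P(the car behind door 3 | the host opened door 1 and door 2) = (1/12) / (1/3) = 1/4.

1/4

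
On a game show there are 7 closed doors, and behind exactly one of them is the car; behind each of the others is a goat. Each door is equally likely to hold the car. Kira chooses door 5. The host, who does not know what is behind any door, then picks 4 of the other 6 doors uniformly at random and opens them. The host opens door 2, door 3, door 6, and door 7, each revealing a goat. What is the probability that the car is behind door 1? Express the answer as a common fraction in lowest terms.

1/3

Because the host chose which doors to open without knowing where the car is, the choice is independent of the prize location. Learning that none of the 4 opened doors holds the car simply rules out those 4 locations and leaves the remaining 3 doors still equally likely by symmetry.
So P(the car behind door 1) = 1/3.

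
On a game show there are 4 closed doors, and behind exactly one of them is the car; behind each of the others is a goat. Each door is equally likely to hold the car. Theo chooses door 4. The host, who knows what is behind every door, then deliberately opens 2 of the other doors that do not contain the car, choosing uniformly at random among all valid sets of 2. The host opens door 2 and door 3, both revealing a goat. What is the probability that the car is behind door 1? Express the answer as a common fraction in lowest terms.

Apply Bayes' rule, conditioning on where the car actually is.
If it is behind door 1 (prior 1/4): the host has no choice, probability 1; weight (1/4)·1 = 1/4.
If it is behind either of doors 2 and 3 (prior 1/4 each): that door was opened and seen not to hold the prize — ruled out; weight (1/4)·0 = 0 each.
If it is behind door 4 (prior 1/4): the host has 3 equally likely choices, so probability 1/3; weight (1/4)·(1/3) = 1/12.
The weights sum to 1/3.
So P(the car behind door 1 | the host opened door 2 and door 3) = (1/4) / (1/3) = 3/4.

3/4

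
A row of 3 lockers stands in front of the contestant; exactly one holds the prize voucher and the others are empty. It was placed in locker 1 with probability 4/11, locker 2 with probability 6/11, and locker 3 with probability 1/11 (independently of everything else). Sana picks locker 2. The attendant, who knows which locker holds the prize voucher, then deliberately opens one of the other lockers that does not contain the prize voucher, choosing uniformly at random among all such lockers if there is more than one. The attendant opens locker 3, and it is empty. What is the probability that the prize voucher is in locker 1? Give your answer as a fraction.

Condition on the true location of the prize voucher.
If it is in locker 1 (prior 4/11): the attendant has no choice, probability 1; weight (4/11)·1 = 4/11.
If it is in locker 2 (prior 6/11): the attendant has 2 equally likely choices, so probability 1/2; weight (6/11)·(1/2) = 3/11.
If it is in locker 3 (prior 1/11): the attendant opened locker 3, so this case is ruled out; weight (1/11)·0 = 0.
The weights sum to 7/11.
So P(the prize voucher in locker 1 | the attendant opened locker 3) = (4/11) / (7/11) = 4/7.

4/7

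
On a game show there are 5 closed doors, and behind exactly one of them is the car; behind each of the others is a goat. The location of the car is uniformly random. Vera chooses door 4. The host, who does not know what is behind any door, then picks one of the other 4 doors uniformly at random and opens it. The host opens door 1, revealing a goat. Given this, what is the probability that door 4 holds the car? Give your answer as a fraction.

1/4

Because the host chose which door to open without knowing where the car is, the choice is independent of the prize location. Learning that door 1 does not hold the car simply rules out that one location and leaves the remaining 4 doors still equally likely by symmetry.
So P(the car behind door 4) = 1/4.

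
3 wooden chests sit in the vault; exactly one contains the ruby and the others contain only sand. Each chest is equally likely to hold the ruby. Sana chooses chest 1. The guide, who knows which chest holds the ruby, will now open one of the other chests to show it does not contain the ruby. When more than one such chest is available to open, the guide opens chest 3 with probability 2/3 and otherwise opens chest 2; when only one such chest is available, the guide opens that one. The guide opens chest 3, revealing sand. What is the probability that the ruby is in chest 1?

2/5

Apply Bayes' rule, conditioning on where the ruby actually is.
If it is in chest 1 (prior 1/3): chest 3 is available, opened with probability 2/3; weight (1/3)·(2/3) = 2/9.
If it is in chest 2 (prior 1/3): only chest 3 is available, probability 1; weight (1/3)·1 = 1/3.
If it is in chest 3 (prior 1/3): the guide opened chest 3, so this case is ruled out; weight (1/3)·0 = 0.
The weights sum to 5/9.
So P(the ruby in chest 1 | the guide opened chest 3) = (2/9) / (5/9) = 2/5.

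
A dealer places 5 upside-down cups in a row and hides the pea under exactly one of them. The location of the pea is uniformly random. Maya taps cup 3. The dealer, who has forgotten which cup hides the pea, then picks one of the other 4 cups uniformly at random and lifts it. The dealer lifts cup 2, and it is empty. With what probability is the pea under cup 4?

Condition on the true location of the pea.
If it is under any of cups 1, 3, 4, and 5 (prior 1/5 each): the dealer picks cup 2 with probability 1/4 regardless, and it is not the prize; weight (1/5)·(1/4) = 1/20 each.
If it is under cup 2 (prior 1/5): the dealer opened cup 2, so this case is ruled out; weight (1/5)·0 = 0.
The weights sum to 1/5.
So P(the pea under cup 4 | the dealer opened cup 2) = (1/20) / (1/5) = 1/4.

1/4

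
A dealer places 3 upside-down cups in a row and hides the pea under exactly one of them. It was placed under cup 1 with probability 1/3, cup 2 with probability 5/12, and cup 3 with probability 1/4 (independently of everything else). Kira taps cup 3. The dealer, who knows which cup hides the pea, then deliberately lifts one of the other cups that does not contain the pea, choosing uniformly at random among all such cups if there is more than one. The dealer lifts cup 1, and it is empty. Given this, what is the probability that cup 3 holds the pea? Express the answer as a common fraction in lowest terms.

Consider each possible location of the pea in turn.
If it is under cup 1 (prior 1/3): the dealer opened cup 1, so this case is ruled out; weight (1/3)·0 = 0.
If it is under cup 2 (prior 5/12): the dealer has no choice, probability 1; weight (5/12)·1 = 5/12.
If it is under cup 3 (prior 1/4): the dealer has 2 equally likely choices, so probability 1/2; weight (1/4)·(1/2) = 1/8.
The weights sum to 13/24.
So P(the pea under cup 3 | the dealer opened cup 1) = (1/8) / (13/24) = 3/13.

3/13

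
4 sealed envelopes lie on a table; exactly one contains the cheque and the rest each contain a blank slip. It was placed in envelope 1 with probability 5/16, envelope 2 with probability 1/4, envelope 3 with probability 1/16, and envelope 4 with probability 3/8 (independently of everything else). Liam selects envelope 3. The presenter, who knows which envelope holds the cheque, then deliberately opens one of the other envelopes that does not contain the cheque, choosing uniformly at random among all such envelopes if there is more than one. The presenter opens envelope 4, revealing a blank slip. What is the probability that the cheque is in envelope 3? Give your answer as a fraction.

2/29

Consider each possible location of the cheque in turn.
If it is in envelope 1 (prior 5/16): the presenter has 2 equally likely choices, so probability 1/2; weight (5/16)·(1/2) = 5/32.
If it is in envelope 2 (prior 1/4): the presenter has 2 equally likely choices, so probability 1/2; weight (1/4)·(1/2) = 1/8.
If it is in envelope 3 (prior 1/16): the presenter has 3 equally likely choices, so probability 1/3; weight (1/16)·(1/3) = 1/48.
If it is in envelope 4 (prior 3/8): the presenter opened envelope 4, so this case is ruled out; weight (3/8)·0 = 0.
The weights sum to 29/96.
So P(the cheque in envelope 3 | the presenter opened envelope 4) = (1/48) / (29/96) = 2/29.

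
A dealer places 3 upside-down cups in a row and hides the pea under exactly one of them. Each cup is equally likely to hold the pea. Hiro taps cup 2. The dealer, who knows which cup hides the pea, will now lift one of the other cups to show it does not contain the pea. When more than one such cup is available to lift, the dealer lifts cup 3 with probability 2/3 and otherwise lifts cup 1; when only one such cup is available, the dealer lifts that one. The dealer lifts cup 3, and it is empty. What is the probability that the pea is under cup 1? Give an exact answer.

Condition on the true location of the pea.
If it is under cup 1 (prior 1/3): only cup 3 is available, probability 1; weight (1/3)·1 = 1/3.
If it is under cup 2 (prior 1/3): cup 3 is available, opened with probability 2/3; weight (1/3)·(2/3) = 2/9.
If it is under cup 3 (prior 1/3): the dealer opened cup 3, so this case is ruled out; weight (1/3)·0 = 0.
The weights sum to 5/9.
So P(the pea under cup 1 | the dealer opened cup 3) = (1/3) / (5/9) = 3/5.

3/5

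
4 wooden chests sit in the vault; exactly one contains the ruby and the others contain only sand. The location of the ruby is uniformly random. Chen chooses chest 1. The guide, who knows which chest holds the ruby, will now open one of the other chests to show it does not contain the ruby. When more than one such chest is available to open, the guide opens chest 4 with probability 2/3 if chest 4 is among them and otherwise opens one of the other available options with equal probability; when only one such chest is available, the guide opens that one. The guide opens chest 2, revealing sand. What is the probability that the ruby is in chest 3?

Condition on the true location of the ruby.
If it is in chest 1 (prior 1/4): chest 4 is available but not opened; chest 2 gets probability (1 − 2/3)/2 = 1/6; weight (1/4)·(1/6) = 1/24.
If it is in chest 2 (prior 1/4): the guide opened chest 2, so this case is ruled out; weight (1/4)·0 = 0.
If it is in chest 3 (prior 1/4): chest 4 is available but not opened, probability 1/3; weight (1/4)·(1/3) = 1/12.
If it is in chest 4 (prior 1/4): chest 4 holds the prize so is unavailable; the guide chooses uniformly among the 2 others, probability 1/2; weight (1/4)·(1/2) = 1/8.
The weights sum to 1/4.
So P(the ruby in chest 3 | the guide opened chest 2) = (1/12) / (1/4) = 1/3.

1/3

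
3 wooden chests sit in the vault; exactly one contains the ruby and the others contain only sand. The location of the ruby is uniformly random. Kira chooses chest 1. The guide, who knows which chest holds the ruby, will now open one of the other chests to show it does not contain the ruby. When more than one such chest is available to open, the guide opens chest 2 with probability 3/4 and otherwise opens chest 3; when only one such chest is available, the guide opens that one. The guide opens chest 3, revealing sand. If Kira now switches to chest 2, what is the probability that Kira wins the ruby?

Apply Bayes' rule, conditioning on where the ruby actually is.
If it is in chest 1 (prior 1/3): chest 2 is available but not opened, probability 1/4; weight (1/3)·(1/4) = 1/12.
If it is in chest 2 (prior 1/3): only chest 3 is available, probability 1; weight (1/3)·1 = 1/3.
If it is in chest 3 (prior 1/3): the guide opened chest 3, so this case is ruled out; weight (1/3)·0 = 0.
The weights sum to 5/12.
So P(the ruby in chest 2 | the guide opened chest 3) = (1/3) / (5/12) = 4/5.

4/5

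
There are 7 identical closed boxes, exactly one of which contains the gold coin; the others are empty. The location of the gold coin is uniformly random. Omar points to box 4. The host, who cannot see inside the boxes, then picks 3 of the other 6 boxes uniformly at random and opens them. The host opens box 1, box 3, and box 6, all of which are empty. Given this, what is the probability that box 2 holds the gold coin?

1/4

Condition on the true location of the gold coin.
If it is in any of boxes 1, 3, and 6 (prior 1/7 each): that box was opened and seen not to hold the prize — ruled out; weight (1/7)·0 = 0 each.
If it is in any of boxes 2, 4, 5, and 7 (prior 1/7 each): the host picks exactly this set with probability 1/20 regardless, and none is the prize; weight (1/7)·(1/20) = 1/140 each.
The weights sum to 1/35.
So P(the gold coin in box 2 | the host opened box 1, box 3, and box 6) = (1/140) / (1/35) = 1/4.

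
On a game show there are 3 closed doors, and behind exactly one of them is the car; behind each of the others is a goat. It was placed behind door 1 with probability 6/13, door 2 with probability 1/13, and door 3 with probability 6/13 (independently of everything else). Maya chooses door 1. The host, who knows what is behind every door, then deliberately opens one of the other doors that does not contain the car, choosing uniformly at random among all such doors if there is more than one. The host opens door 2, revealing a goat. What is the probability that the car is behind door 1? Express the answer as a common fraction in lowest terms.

Apply Bayes' rule, conditioning on where the car actually is.
If it is behind door 1 (prior 6/13): the host has 2 equally likely choices, so probability 1/2; weight (6/13)·(1/2) = 3/13.
If it is behind door 2 (prior 1/13): the host opened door 2, so this case is ruled out; weight (1/13)·0 = 0.
If it is behind door 3 (prior 6/13): the host has no choice, probability 1; weight (6/13)·1 = 6/13.
The weights sum to 9/13.
So P(the car behind door 1 | the host opened door 2) = (3/13) / (9/13) = 1/3.

1/3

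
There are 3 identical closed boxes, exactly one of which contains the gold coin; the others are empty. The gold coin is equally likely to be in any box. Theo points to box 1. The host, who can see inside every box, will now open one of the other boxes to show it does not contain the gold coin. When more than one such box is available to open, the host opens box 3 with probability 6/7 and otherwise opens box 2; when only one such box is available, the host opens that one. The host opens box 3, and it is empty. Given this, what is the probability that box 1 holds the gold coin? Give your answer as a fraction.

Apply Bayes' rule, conditioning on where the gold coin actually is.
If it is in box 1 (prior 1/3): box 3 is available, opened with probability 6/7; weight (1/3)·(6/7) = 2/7.
If it is in box 2 (prior 1/3): only box 3 is available, probability 1; weight (1/3)·1 = 1/3.
If it is in box 3 (prior 1/3): the host opened box 3, so this case is ruled out; weight (1/3)·0 = 0.
The weights sum to 13/21.
So P(the gold coin in box 1 | the host opened box 3) = (2/7) / (13/21) = 6/13.

6/13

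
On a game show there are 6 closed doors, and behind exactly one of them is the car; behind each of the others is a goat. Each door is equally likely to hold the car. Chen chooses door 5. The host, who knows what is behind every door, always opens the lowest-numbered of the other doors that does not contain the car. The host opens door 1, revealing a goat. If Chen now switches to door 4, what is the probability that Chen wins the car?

Apply Bayes' rule, conditioning on where the car actually is.
If it is behind door 1 (prior 1/6): the host opened door 1, so this case is ruled out; weight (1/6)·0 = 0.
If it is behind any of doors 2, 3, 4, 5, and 6 (prior 1/6 each): door 1 is the lowest-numbered option available, probability 1; weight (1/6)·1 = 1/6 each.
The weights sum to 5/6.
So P(the car behind door 4 | the host opened door 1) = (1/6) / (5/6) = 1/5.

1/5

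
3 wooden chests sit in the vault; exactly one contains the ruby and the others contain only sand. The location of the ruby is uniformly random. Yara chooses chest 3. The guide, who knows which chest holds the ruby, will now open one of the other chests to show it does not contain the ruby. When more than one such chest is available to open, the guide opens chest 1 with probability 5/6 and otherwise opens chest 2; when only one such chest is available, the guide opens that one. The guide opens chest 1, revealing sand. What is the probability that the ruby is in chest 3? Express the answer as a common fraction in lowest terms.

Condition on the true location of the ruby.
If it is in chest 1 (prior 1/3): the guide opened chest 1, so this case is ruled out; weight (1/3)·0 = 0.
If it is in chest 2 (prior 1/3): only chest 1 is available, probability 1; weight (1/3)·1 = 1/3.
If it is in chest 3 (prior 1/3): chest 1 is available, opened with probability 5/6; weight (1/3)·(5/6) = 5/18.
The weights sum to 11/18.
So P(the ruby in chest 3 | the guide opened chest 1) = (5/18) / (11/18) = 5/11.

5/11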